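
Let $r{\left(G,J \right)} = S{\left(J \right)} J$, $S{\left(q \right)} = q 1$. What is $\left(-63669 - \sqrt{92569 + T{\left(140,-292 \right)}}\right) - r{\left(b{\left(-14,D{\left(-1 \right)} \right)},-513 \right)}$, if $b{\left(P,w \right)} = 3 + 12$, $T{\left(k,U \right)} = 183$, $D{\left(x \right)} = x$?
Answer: $-326838 - 4 \sqrt{5797} \approx -3.2714 \cdot 10^{5}$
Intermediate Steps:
$S{\left(q \right)} = q$
$b{\left(P,w \right)} = 15$
$r{\left(G,J \right)} = J^{2}$ ($r{\left(G,J \right)} = J J = J^{2}$)
$\left(-63669 - \sqrt{92569 + T{\left(140,-292 \right)}}\right) - r{\left(b{\left(-14,D{\left(-1 \right)} \right)},-513 \right)} = \left(-63669 - \sqrt{92569 + 183}\right) - \left(-513\right)^{2} = \left(-63669 - \sqrt{92752}\right) - 263169 = \left(-63669 - 4 \sqrt{5797}\right) - 263169 = -326838 - 4 \sqrt{5797}$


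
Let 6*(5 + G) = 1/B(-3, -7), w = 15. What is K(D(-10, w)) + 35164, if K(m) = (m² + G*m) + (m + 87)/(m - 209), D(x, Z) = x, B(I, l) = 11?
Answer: 28356738/803 ≈ 35314.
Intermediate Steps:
G = -329/66 (G = -5 + (⅙)/11 = -5 + (⅙)*(1/11) = -5 + 1/66 = -329/66 ≈ -4.9848)
K(m) = m² - 329*m/66 + (87 + m)/(-209 + m) (K(m) = (m² - 329*m/66) + (m + 87)/(m - 209) = (m² - 329*m/66) + (87 + m)/(-209 + m) = m² - 329*m/66 + (87 + m)/(-209 + m))
K(D(-10, w)) + 35164 = (5742 - 14123*(-10)² + 66*(-10)³ + 68827*(-10))/(66*(-209 - 10)) + 35164 = (1/66)*(5742 - 14123*100 + 66*(-1000) - 688270)/(-219) + 35164 = (1/66)*(-1/219)*(5742 - 1412300 - 66000 - 688270) + 35164 = (1/66)*(-1/219)*(-2160828) + 35164 = 120046/803 + 35164 = 28356738/803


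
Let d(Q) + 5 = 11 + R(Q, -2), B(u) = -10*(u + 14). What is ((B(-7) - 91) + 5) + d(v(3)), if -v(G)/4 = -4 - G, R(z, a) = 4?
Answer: -146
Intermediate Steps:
B(u) = -140 - 10*u (B(u) = -10*(14 + u) = -140 - 10*u)
v(G) = 16 + 4*G (v(G) = -4*(-4 - G) = 16 + 4*G)
d(Q) = 10 (d(Q) = -5 + (11 + 4) = -5 + 15 = 10)
((B(-7) - 91) + 5) + d(v(3)) = (((-140 - 10*(-7)) - 91) + 5) + 10 = (((-140 + 70) - 91) + 5) + 10 = ((-70 - 91) + 5) + 10 = (-161 + 5) + 10 = -156 + 10 = -146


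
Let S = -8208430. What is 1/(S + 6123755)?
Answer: -1/2084675 ≈ -4.7969e-7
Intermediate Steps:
1/(S + 6123755) = 1/(-8208430 + 6123755) = 1/(-2084675) = -1/2084675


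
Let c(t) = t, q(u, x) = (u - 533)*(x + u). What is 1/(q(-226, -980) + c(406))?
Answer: 1/915760 ≈ 1.0920e-6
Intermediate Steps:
q(u, x) = (-533 + u)*(u + x)
1/(q(-226, -980) + c(406)) = 1/(((-226)**2 - 533*(-226) - 533*(-980) - 226*(-980)) + 406) = 1/((51076 + 120458 + 522340 + 221480) + 406) = 1/(915354 + 406) = 1/915760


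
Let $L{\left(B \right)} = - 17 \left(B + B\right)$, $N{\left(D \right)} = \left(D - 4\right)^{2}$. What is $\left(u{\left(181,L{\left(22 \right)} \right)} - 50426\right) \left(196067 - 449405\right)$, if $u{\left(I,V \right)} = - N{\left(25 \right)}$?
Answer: $12886544046$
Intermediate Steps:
$N{\left(D \right)} = \left(-4 + D\right)^{2}$
$L{\left(B \right)} = - 34 B$ ($L{\left(B \right)} = - 17 \cdot 2 B = - 34 B$)
$u{\left(I,V \right)} = -441$ ($u{\left(I,V \right)} = - \left(-4 + 25\right)^{2} = - 21^{2} = \left(-1\right) 441 = -441$)
$\left(u{\left(181,L{\left(22 \right)} \right)} - 50426\right) \left(196067 - 449405\right) = \left(-441 - 50426\right) \left(196067 - 449405\right) = \left(-50867\right) \left(-253338\right) = 12886544046$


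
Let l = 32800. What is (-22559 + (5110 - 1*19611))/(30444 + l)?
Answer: -9265/15811 ≈ -0.58598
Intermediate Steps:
(-22559 + (5110 - 1*19611))/(30444 + l) = (-22559 + (5110 - 1*19611))/(30444 + 32800) = (-22559 + (5110 - 19611))/63244 = (-22559 - 14501)*(1/63244) = -37060*1/63244 = -9265/15811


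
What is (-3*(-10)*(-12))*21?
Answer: -7560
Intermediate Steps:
(-3*(-10)*(-12))*21 = (30*(-12))*21 = -360*21 = -7560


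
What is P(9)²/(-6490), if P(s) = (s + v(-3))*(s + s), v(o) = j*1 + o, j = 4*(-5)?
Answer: -31752/3245 ≈ -9.7849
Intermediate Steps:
j = -20
v(o) = -20 + o (v(o) = -20*1 + o = -20 + o)
P(s) = 2*s*(-23 + s) (P(s) = (s + (-20 - 3))*(s + s) = (s - 23)*(2*s) = (-23 + s)*(2*s) = 2*s*(-23 + s))
P(9)²/(-6490) = (2*9*(-23 + 9))²/(-6490) = (2*9*(-14))²*(-1/6490) = (-252)²*(-1/6490) = 63504*(-1/6490) = -31752/3245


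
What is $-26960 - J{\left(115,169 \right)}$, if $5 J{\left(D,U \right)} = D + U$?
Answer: $- \frac{135084}{5} \approx -27017.0$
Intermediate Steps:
$J{\left(D,U \right)} = \frac{D}{5} + \frac{U}{5}$ ($J{\left(D,U \right)} = \frac{D + U}{5} = \frac{D}{5} + \frac{U}{5}$)
$-26960 - J{\left(115,169 \right)} = -26960 - \left(\frac{1}{5} \cdot 115 + \frac{1}{5} \cdot 169\right) = -26960 - \left(23 + \frac{169}{5}\right) = -26960 - \frac{284}{5} = - \frac{135084}{5}$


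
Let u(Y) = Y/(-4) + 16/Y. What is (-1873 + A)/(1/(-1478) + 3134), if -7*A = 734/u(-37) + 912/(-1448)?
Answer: -4606035323206/7658795245185 ≈ -0.60140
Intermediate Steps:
u(Y) = 16/Y - Y/4 (u(Y) = Y*(-¼) + 16/Y = -Y/4 + 16/Y = 16/Y - Y/4)
A = -19513622/1653435 (A = -(734/(16/(-37) - ¼*(-37)) + 912/(-1448))/7 = -(734/(16*(-1/37) + 37/4) + 912*(-1/1448))/7 = -(734/(-16/37 + 37/4) - 114/181)/7 = -(734/(1305/148) - 114/181)/7 = -(734*(148/1305) - 114/181)/7 = -(108632/1305 - 114/181)/7 = -⅐*19513622/236205 = -19513622/1653435 ≈ -11.802)
(-1873 + A)/(1/(-1478) + 3134) = (-1873 - 19513622/1653435)/(1/(-1478) + 3134) = -3116397377/(1653435*(-1/1478 + 3134)) = -3116397377/(1653435*4632051/1478) = -3116397377/1653435*1478/4632051 = -4606035323206/7658795245185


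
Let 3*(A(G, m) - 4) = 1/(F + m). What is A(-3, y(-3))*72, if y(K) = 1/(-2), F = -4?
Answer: 848/3 ≈ 282.67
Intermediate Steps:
y(K) = -½
A(G, m) = 4 + 1/(3*(-4 + m))
A(-3, y(-3))*72 = ((-47 + 12*(-½))/(3*(-4 - ½)))*72 = ((-47 - 6)/(3*(-9/2)))*72 = ((⅓)*(-2/9)*(-53))*72 = (106/27)*72 = 848/3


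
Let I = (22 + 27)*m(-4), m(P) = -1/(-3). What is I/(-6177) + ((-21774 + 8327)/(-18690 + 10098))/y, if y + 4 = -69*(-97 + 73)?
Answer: -21253279/12525177024 ≈ -0.0016968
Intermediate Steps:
m(P) = 1/3 (m(P) = -1*(-1/3) = 1/3)
y = 1652 (y = -4 - 69*(-97 + 73) = -4 - 69*(-24) = -4 + 1656 = 1652)
I = 49/3 (I = (22 + 27)*(1/3) = 49*(1/3) = 49/3 ≈ 16.333)
I/(-6177) + ((-21774 + 8327)/(-18690 + 10098))/y = (49/3)/(-6177) + ((-21774 + 8327)/(-18690 + 10098))/1652 = (49/3)*(-1/6177) - 13447/(-8592)*(1/1652) = -49/18531 - 13447*(-1/8592)*(1/1652) = -49/18531 + (13447/8592)*(1/1652) = -49/18531 + 1921/2027712 = -21253279/12525177024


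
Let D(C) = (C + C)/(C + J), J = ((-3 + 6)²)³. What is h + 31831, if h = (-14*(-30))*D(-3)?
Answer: 3851131/121 ≈ 31828.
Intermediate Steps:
J = 729 (J = (3²)³ = 9³ = 729)
D(C) = 2*C/(729 + C) (D(C) = (C + C)/(C + 729) = (2*C)/(729 + C) = 2*C/(729 + C))
h = -420/121 (h = (-14*(-30))*(2*(-3)/(729 - 3)) = 420*(2*(-3)/726) = 420*(2*(-3)*(1/726)) = 420*(-1/121) = -420/121 ≈ -3.4711)
h + 31831 = -420/121 + 31831 = 3851131/121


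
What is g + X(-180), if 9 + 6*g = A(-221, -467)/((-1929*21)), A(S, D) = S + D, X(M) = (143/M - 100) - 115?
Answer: -528135959/2430540 ≈ -217.29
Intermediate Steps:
X(M) = -215 + 143/M (X(M) = (-100 + 143/M) - 115 = -215 + 143/M)
A(S, D) = D + S
g = -363893/243054 (g = -3/2 + ((-467 - 221)/((-1929*21)))/6 = -3/2 + (-688/(-40509))/6 = -3/2 + (-688*(-1/40509))/6 = -3/2 + (⅙)*(688/40509) = -3/2 + 344/121527 = -363893/243054 ≈ -1.4972)
g + X(-180) = -363893/243054 + (-215 + 143/(-180)) = -363893/243054 + (-215 + 143*(-1/180)) = -363893/243054 + (-215 - 143/180) = -363893/243054 - 38843/180 = -528135959/2430540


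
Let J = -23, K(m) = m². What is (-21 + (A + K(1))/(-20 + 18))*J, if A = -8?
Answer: 805/2 ≈ 402.50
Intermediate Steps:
(-21 + (A + K(1))/(-20 + 18))*J = (-21 + (-8 + 1²)/(-20 + 18))*(-23) = (-21 + (-8 + 1)/(-2))*(-23) = (-21 - 7*(-½))*(-23) = (-21 + 7/2)*(-23) = -35/2*(-23) = 805/2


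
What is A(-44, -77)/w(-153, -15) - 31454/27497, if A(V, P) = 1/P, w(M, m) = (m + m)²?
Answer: -2179789697/1905542100 ≈ -1.1439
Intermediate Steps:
w(M, m) = 4*m² (w(M, m) = (2*m)² = 4*m²)
A(-44, -77)/w(-153, -15) - 31454/27497 = 1/((-77)*((4*(-15)²))) - 31454/27497 = -1/(77*(4*225)) - 31454*1/27497 = -1/77/900 - 31454/27497 = -1/77*1/900 - 31454/27497 = -1/69300 - 31454/27497 = -2179789697/1905542100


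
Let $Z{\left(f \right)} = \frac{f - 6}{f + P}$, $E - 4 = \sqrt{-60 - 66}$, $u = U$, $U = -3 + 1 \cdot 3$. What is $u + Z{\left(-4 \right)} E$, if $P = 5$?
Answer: $-40 - 30 i \sqrt{14} \approx -40.0 - 112.25 i$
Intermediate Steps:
$U = 0$ ($U = -3 + 3 = 0$)
$u = 0$
$E = 4 + 3 i \sqrt{14}$ ($E = 4 + \sqrt{-60 - 66} = 4 + \sqrt{-126} = 4 + 3 i \sqrt{14} \approx 4.0 + 11.225 i$)
$Z{\left(f \right)} = \frac{-6 + f}{5 + f}$ ($Z{\left(f \right)} = \frac{f - 6}{f + 5} = \frac{-6 + f}{5 + f}$)
$u + Z{\left(-4 \right)} E = 0 + \frac{-6 - 4}{5 - 4} \left(4 + 3 i \sqrt{14}\right) = 0 + 1^{-1} \left(-10\right) \left(4 + 3 i \sqrt{14}\right) = 0 + 1 \left(-10\right) \left(4 + 3 i \sqrt{14}\right) = 0 - 10 \left(4 + 3 i \sqrt{14}\right) = 0 - \left(40 + 30 i \sqrt{14}\right) = -40 - 30 i \sqrt{14}$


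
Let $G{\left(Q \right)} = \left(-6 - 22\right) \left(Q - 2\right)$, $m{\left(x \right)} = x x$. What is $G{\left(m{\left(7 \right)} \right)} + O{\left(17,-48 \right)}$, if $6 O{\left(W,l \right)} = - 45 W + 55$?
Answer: $- \frac{4303}{3} \approx -1434.3$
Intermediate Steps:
$O{\left(W,l \right)} = \frac{55}{6} - \frac{15 W}{2}$ ($O{\left(W,l \right)} = \frac{- 45 W + 55}{6} = \frac{55 - 45 W}{6} = \frac{55}{6} - \frac{15 W}{2}$)
$m{\left(x \right)} = x^{2}$
$G{\left(Q \right)} = 56 - 28 Q$ ($G{\left(Q \right)} = - 28 \left(-2 + Q\right) = 56 - 28 Q$)
$G{\left(m{\left(7 \right)} \right)} + O{\left(17,-48 \right)} = \left(56 - 28 \cdot 7^{2}\right) + \left(\frac{55}{6} - \frac{255}{2}\right) = \left(56 - 1372\right) + \left(\frac{55}{6} - \frac{255}{2}\right) = \left(56 - 1372\right) - \frac{355}{3} = -1316 - \frac{355}{3} = - \frac{4303}{3}$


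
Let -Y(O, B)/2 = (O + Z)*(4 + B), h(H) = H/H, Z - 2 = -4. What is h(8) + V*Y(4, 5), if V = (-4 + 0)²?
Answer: -575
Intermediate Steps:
Z = -2 (Z = 2 - 4 = -2)
h(H) = 1
Y(O, B) = -2*(-2 + O)*(4 + B) (Y(O, B) = -2*(O - 2)*(4 + B) = -2*(-2 + O)*(4 + B))
V = 16 (V = (-4)² = 16)
h(8) + V*Y(4, 5) = 1 + 16*(16 - 8*4 + 4*5 - 2*5*4) = 1 + 16*(16 - 32 + 20 - 40) = 1 + 16*(-36) = 1 - 576 = -575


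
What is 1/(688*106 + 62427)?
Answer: 1/135355 ≈ 7.3880e-6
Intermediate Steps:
1/(688*106 + 62427) = 1/(72928 + 62427) = 1/135355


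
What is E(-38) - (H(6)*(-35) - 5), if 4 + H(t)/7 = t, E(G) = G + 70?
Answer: 527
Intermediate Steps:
E(G) = 70 + G
H(t) = -28 + 7*t
E(-38) - (H(6)*(-35) - 5) = (70 - 38) - ((-28 + 7*6)*(-35) - 5) = 32 - ((-28 + 42)*(-35) - 5) = 32 - (14*(-35) - 5) = 32 - (-490 - 5) = 32 - 1*(-495) = 32 + 495 = 527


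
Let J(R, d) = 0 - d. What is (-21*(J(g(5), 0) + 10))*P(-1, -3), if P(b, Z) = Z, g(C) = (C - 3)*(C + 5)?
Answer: 630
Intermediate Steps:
g(C) = (-3 + C)*(5 + C)
J(R, d) = -d
(-21*(J(g(5), 0) + 10))*P(-1, -3) = -21*(-1*0 + 10)*(-3) = -21*(0 + 10)*(-3) = -21*10*(-3) = -210*(-3) = 630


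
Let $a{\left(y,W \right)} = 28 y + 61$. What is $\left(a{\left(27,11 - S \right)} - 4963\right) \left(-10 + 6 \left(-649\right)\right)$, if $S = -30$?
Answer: $16185984$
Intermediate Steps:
$a{\left(y,W \right)} = 61 + 28 y$
$\left(a{\left(27,11 - S \right)} - 4963\right) \left(-10 + 6 \left(-649\right)\right) = \left(\left(61 + 28 \cdot 27\right) - 4963\right) \left(-10 + 6 \left(-649\right)\right) = \left(\left(61 + 756\right) - 4963\right) \left(-10 - 3894\right) = \left(817 - 4963\right) \left(-3904\right) = \left(-4146\right) \left(-3904\right) = 16185984$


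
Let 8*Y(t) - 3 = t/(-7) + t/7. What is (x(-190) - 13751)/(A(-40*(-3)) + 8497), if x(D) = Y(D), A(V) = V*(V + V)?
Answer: -110005/298376 ≈ -0.36868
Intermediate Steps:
Y(t) = 3/8 (Y(t) = 3/8 + (t/(-7) + t/7)/8 = 3/8 + (t*(-1/7) + t*(1/7))/8 = 3/8 + (-t/7 + t/7)/8 = 3/8 + (1/8)*0 = 3/8 + 0 = 3/8)
A(V) = 2*V**2 (A(V) = V*(2*V) = 2*V**2)
x(D) = 3/8
(x(-190) - 13751)/(A(-40*(-3)) + 8497) = (3/8 - 13751)/(2*(-40*(-3))**2 + 8497) = -110005/(8*(2*120**2 + 8497)) = -110005/(8*(2*14400 + 8497)) = -110005/(8*(28800 + 8497)) = -110005/8/37297 = -110005/8*1/37297 = -110005/298376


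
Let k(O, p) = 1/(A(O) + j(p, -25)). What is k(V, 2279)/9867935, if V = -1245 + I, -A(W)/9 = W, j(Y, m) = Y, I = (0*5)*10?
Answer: 1/133059235540 ≈ 7.5154e-12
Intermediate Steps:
I = 0 (I = 0*10 = 0)
A(W) = -9*W
V = -1245 (V = -1245 + 0 = -1245)
k(O, p) = 1/(p - 9*O) (k(O, p) = 1/(-9*O + p) = 1/(p - 9*O))
k(V, 2279)/9867935 = 1/((2279 - 9*(-1245))*9867935) = (1/9867935)/(2279 + 11205) = (1/9867935)/13484 = (1/13484)*(1/9867935) = 1/133059235540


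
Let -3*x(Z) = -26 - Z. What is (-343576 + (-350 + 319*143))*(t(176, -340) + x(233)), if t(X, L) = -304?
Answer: 194795777/3 ≈ 6.4932e+7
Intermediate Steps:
x(Z) = 26/3 + Z/3 (x(Z) = -(-26 - Z)/3 = 26/3 + Z/3)
(-343576 + (-350 + 319*143))*(t(176, -340) + x(233)) = (-343576 + (-350 + 319*143))*(-304 + (26/3 + (1/3)*233)) = (-343576 + (-350 + 45617))*(-304 + (26/3 + 233/3)) = (-343576 + 45267)*(-304 + 259/3) = -298309*(-653/3) = 194795777/3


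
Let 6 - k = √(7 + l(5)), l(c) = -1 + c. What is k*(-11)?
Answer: -66 + 11*√11 ≈ -29.517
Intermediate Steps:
k = 6 - √11 (k = 6 - √(7 + (-1 + 5)) = 6 - √(7 + 4) = 6 - √11 ≈ 2.6834)
k*(-11) = (6 - √11)*(-11) = -66 + 11*√11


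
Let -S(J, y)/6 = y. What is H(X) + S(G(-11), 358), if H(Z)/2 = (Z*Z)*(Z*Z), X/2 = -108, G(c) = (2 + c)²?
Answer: 4353562524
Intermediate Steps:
S(J, y) = -6*y
X = -216 (X = 2*(-108) = -216)
H(Z) = 2*Z⁴ (H(Z) = 2*((Z*Z)*(Z*Z)) = 2*(Z²*Z²) = 2*Z⁴)
H(X) + S(G(-11), 358) = 2*(-216)⁴ - 6*358 = 2*2176782336 - 2148 = 4353564672 - 2148 = 4353562524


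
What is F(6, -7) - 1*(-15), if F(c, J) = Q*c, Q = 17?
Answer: 117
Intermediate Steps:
F(c, J) = 17*c
F(6, -7) - 1*(-15) = 17*6 - 1*(-15) = 102 + 15 = 117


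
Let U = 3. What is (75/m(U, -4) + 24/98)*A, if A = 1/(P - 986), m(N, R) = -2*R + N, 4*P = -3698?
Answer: -7614/2059519 ≈ -0.0036970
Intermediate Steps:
P = -1849/2 (P = (¼)*(-3698) = -1849/2 ≈ -924.50)
m(N, R) = N - 2*R
A = -2/3821 (A = 1/(-1849/2 - 986) = 1/(-3821/2) = -2/3821 ≈ -0.00052342)
(75/m(U, -4) + 24/98)*A = (75/(3 - 2*(-4)) + 24/98)*(-2/3821) = (75/(3 + 8) + 24*(1/98))*(-2/3821) = (75/11 + 12/49)*(-2/3821) = (3807/539)*(-2/3821) = -7614/2059519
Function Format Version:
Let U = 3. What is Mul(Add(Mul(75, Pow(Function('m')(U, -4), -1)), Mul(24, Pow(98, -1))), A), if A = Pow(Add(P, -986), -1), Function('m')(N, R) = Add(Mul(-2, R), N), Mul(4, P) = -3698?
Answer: Rational(-7614, 2059519) ≈ -0.0036970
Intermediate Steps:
P = Rational(-1849, 2) (P = Mul(Rational(1, 4), -3698) = Rational(-1849, 2) ≈ -924.50)
Function('m')(N, R) = Add(N, Mul(-2, R))
A = Rational(-2, 3821) (A = Pow(Add(Rational(-1849, 2), -986), -1) = Pow(Rational(-3821, 2), -1) = Rational(-2, 3821) ≈ -0.00052342)
Mul(Add(Mul(75, Pow(Function('m')(U, -4), -1)), Mul(24, Pow(98, -1))), A) = Mul(Add(Mul(75, Pow(Add(3, Mul(-2, -4)), -1)), Mul(24, Pow(98, -1))), Rational(-2, 3821)) = Mul(Add(Mul(75, Pow(Add(3, 8), -1)), Mul(24, Rational(1, 98))), Rational(-2, 3821)) = Mul(Add(Mul(75, Pow(11, -1)), Rational(12, 49)), Rational(-2, 3821)) = Mul(Add(Mul(75, Rational(1, 11)), Rational(12, 49)), Rational(-2, 3821)) = Mul(Add(Rational(75, 11), Rational(12, 49)), Rational(-2, 3821)) = Mul(Rational(3807, 539), Rational(-2, 3821)) = Rational(-7614, 2059519)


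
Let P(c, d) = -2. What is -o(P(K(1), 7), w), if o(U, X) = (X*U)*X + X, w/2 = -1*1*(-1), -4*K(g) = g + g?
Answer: 6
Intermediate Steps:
K(g) = -g/2 (K(g) = -(g + g)/4 = -g/2)
w = 2 (w = 2*(-1*1*(-1)) = 2*(-1*(-1)) = 2*1 = 2)
o(U, X) = X + U*X² (o(U, X) = (U*X)*X + X = U*X² + X = X + U*X²)
-o(P(K(1), 7), w) = -2*(1 - 2*2) = -2*(1 - 4) = -2*(-3) = -1*(-6) = 6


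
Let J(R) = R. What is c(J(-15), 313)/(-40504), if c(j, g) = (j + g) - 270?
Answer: -7/10126 ≈ -0.00069129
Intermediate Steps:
c(j, g) = -270 + g + j (c(j, g) = (g + j) - 270 = -270 + g + j)
c(J(-15), 313)/(-40504) = (-270 + 313 - 15)/(-40504) = 28*(-1/40504) = -7/10126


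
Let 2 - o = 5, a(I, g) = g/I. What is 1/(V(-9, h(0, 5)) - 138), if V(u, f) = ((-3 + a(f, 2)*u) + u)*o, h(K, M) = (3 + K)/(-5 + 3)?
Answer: -1/138 ≈ -0.0072464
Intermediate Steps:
h(K, M) = -3/2 - K/2 (h(K, M) = (3 + K)/(-2) = (3 + K)*(-½) = -3/2 - K/2)
o = -3 (o = 2 - 1*5 = 2 - 5 = -3)
V(u, f) = 9 - 3*u - 6*u/f (V(u, f) = ((-3 + (2/f)*u) + u)*(-3) = ((-3 + 2*u/f) + u)*(-3) = (-3 + u + 2*u/f)*(-3) = 9 - 3*u - 6*u/f)
1/(V(-9, h(0, 5)) - 138) = 1/((9 - 3*(-9) - 6*(-9)/(-3/2 - ½*0)) - 138) = 1/((9 + 27 - 6*(-9)/(-3/2 + 0)) - 138) = 1/((9 + 27 - 6*(-9)/(-3/2)) - 138) = 1/((9 + 27 - 6*(-9)*(-⅔)) - 138) = 1/((9 + 27 - 36) - 138) = 1/(0 - 138) = 1/(-138) = -1/138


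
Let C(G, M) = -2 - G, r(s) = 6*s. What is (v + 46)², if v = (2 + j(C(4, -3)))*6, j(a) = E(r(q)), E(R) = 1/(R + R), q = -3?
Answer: 120409/36 ≈ 3344.7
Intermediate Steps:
E(R) = 1/(2*R)
j(a) = -1/36 (j(a) = 1/(2*((6*(-3)))) = (½)/(-18) = (½)*(-1/18) = -1/36)
v = 71/6 (v = (2 - 1/36)*6 = (71/36)*6 = 71/6 ≈ 11.833)
(v + 46)² = (71/6 + 46)² = (347/6)² = 120409/36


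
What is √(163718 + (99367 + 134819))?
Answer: 4*√24869 ≈ 630.80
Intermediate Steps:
√(163718 + (99367 + 134819)) = √(163718 + 234186) = √397904 = 4*√24869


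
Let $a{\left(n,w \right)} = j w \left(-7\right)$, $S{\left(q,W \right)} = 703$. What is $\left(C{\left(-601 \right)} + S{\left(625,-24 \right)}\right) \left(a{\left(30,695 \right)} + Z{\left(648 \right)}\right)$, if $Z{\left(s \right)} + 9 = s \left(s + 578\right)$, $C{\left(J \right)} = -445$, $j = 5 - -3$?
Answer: $194923902$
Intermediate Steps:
$j = 8$ ($j = 5 + 3 = 8$)
$Z{\left(s \right)} = -9 + s \left(578 + s\right)$ ($Z{\left(s \right)} = -9 + s \left(s + 578\right) = -9 + s \left(578 + s\right)$)
$a{\left(n,w \right)} = - 56 w$ ($a{\left(n,w \right)} = 8 w \left(-7\right) = - 56 w$)
$\left(C{\left(-601 \right)} + S{\left(625,-24 \right)}\right) \left(a{\left(30,695 \right)} + Z{\left(648 \right)}\right) = \left(-445 + 703\right) \left(\left(-56\right) 695 + \left(-9 + 648^{2} + 578 \cdot 648\right)\right) = 258 \left(-38920 + \left(-9 + 419904 + 374544\right)\right) = 258 \left(-38920 + 794439\right) = 258 \cdot 755519 = 194923902$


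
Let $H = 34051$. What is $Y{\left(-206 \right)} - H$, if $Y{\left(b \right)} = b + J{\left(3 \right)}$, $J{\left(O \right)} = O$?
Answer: $-34254$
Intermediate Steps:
$Y{\left(b \right)} = 3 + b$ ($Y{\left(b \right)} = b + 3 = 3 + b$)
$Y{\left(-206 \right)} - H = \left(3 - 206\right) - 34051 = -203 - 34051 = -34254$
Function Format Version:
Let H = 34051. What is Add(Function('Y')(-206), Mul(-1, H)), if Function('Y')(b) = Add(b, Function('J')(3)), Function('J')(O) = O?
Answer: -34254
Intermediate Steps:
Function('Y')(b) = Add(3, b) (Function('Y')(b) = Add(b, 3) = Add(3, b))
Add(Function('Y')(-206), Mul(-1, H)) = Add(Add(3, -206), Mul(-1, 34051)) = Add(-203, -34051) = -34254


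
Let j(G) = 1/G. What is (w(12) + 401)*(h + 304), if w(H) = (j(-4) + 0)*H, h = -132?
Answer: 68456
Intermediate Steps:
w(H) = -H/4 (w(H) = (1/(-4) + 0)*H = (-¼ + 0)*H = -H/4)
(w(12) + 401)*(h + 304) = (-¼*12 + 401)*(-132 + 304) = (-3 + 401)*172 = 398*172 = 68456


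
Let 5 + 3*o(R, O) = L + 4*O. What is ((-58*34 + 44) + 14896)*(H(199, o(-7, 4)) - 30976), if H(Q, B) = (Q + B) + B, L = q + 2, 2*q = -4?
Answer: -1197063112/3 ≈ -3.9902e+8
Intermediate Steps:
q = -2 (q = (1/2)*(-4) = -2)
L = 0 (L = -2 + 2 = 0)
o(R, O) = -5/3 + 4*O/3 (o(R, O) = -5/3 + (0 + 4*O)/3 = -5/3 + (4*O)/3 = -5/3 + 4*O/3)
H(Q, B) = Q + 2*B (H(Q, B) = (B + Q) + B = Q + 2*B)
((-58*34 + 44) + 14896)*(H(199, o(-7, 4)) - 30976) = ((-58*34 + 44) + 14896)*((199 + 2*(-5/3 + (4/3)*4)) - 30976) = ((-1972 + 44) + 14896)*((199 + 2*(-5/3 + 16/3)) - 30976) = (-1928 + 14896)*((199 + 2*(11/3)) - 30976) = 12968*((199 + 22/3) - 30976) = 12968*(619/3 - 30976) = 12968*(-92309/3) = -1197063112/3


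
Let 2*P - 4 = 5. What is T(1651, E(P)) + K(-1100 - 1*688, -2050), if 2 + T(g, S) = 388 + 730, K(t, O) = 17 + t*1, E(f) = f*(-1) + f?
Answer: -655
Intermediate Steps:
P = 9/2 (P = 2 + (1/2)*5 = 2 + 5/2 = 9/2 ≈ 4.5000)
E(f) = 0 (E(f) = -f + f = 0)
K(t, O) = 17 + t
T(g, S) = 1116 (T(g, S) = -2 + (388 + 730) = -2 + 1118 = 1116)
T(1651, E(P)) + K(-1100 - 1*688, -2050) = 1116 + (17 + (-1100 - 1*688)) = 1116 + (17 + (-1100 - 688)) = 1116 + (17 - 1788) = 1116 - 1771 = -655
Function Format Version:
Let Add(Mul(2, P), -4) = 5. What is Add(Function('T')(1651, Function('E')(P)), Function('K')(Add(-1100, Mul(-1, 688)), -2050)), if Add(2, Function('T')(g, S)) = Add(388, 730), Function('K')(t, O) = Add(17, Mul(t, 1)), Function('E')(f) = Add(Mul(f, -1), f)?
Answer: -655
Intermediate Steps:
P = Rational(9, 2) (P = Add(2, Mul(Rational(1, 2), 5)) = Add(2, Rational(5, 2)) = Rational(9, 2) ≈ 4.5000)
Function('E')(f) = 0 (Function('E')(f) = Add(Mul(-1, f), f) = 0)
Function('K')(t, O) = Add(17, t)
Function('T')(g, S) = 1116 (Function('T')(g, S) = Add(-2, Add(388, 730)) = Add(-2, 1118) = 1116)
Add(Function('T')(1651, Function('E')(P)), Function('K')(Add(-1100, Mul(-1, 688)), -2050)) = Add(1116, Add(17, Add(-1100, Mul(-1, 688)))) = Add(1116, Add(17, Add(-1100, -688))) = Add(1116, Add(17, -1788)) = Add(1116, -1771) = -655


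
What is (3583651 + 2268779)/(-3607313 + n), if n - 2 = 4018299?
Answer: 975405/68498 ≈ 14.240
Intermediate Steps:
n = 4018301 (n = 2 + 4018299 = 4018301)
(3583651 + 2268779)/(-3607313 + n) = (3583651 + 2268779)/(-3607313 + 4018301) = 5852430/410988 = 5852430*(1/410988) = 975405/68498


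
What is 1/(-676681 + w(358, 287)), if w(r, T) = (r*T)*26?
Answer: 1/1994715 ≈ 5.0132e-7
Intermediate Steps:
w(r, T) = 26*T*r (w(r, T) = (T*r)*26 = 26*T*r)
1/(-676681 + w(358, 287)) = 1/(-676681 + 26*287*358) = 1/(-676681 + 2671396) = 1/1994715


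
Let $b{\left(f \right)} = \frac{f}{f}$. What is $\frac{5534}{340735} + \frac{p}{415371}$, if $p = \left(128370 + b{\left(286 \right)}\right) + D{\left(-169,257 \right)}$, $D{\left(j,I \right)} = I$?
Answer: $\frac{15375574898}{47177145895} \approx 0.32591$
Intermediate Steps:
$b{\left(f \right)} = 1$
$p = 128628$ ($p = \left(128370 + 1\right) + 257 = 128371 + 257 = 128628$)
$\frac{5534}{340735} + \frac{p}{415371} = \frac{5534}{340735} + \frac{128628}{415371} = 5534 \cdot \frac{1}{340735} + 128628 \cdot \frac{1}{415371} = \frac{5534}{340735} + \frac{42876}{138457} = \frac{15375574898}{47177145895}$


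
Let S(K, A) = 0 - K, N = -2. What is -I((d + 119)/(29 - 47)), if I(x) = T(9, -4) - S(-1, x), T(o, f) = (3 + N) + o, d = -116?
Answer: -9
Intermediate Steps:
S(K, A) = -K
T(o, f) = 1 + o (T(o, f) = (3 - 2) + o = 1 + o)
I(x) = 9 (I(x) = (1 + 9) - (-1)*(-1) = 10 - 1*1 = 10 - 1 = 9)
-I((d + 119)/(29 - 47)) = -1*9 = -9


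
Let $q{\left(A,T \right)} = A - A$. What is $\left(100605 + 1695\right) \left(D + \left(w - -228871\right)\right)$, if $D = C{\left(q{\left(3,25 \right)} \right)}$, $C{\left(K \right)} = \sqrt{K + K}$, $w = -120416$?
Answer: $11094946500$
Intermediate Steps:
$q{\left(A,T \right)} = 0$
$C{\left(K \right)} = \sqrt{2} \sqrt{K}$ ($C{\left(K \right)} = \sqrt{2 K} = \sqrt{2} \sqrt{K}$)
$D = 0$ ($D = \sqrt{2} \sqrt{0} = \sqrt{2} \cdot 0 = 0$)
$\left(100605 + 1695\right) \left(D + \left(w - -228871\right)\right) = \left(100605 + 1695\right) \left(0 - -108455\right) = 102300 \left(0 + \left(-120416 + 228871\right)\right) = 102300 \left(0 + 108455\right) = 102300 \cdot 108455 = 11094946500$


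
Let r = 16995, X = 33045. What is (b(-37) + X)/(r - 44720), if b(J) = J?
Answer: -33008/27725 ≈ -1.1905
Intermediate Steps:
(b(-37) + X)/(r - 44720) = (-37 + 33045)/(16995 - 44720) = 33008/(-27725) = 33008*(-1/27725) = -33008/27725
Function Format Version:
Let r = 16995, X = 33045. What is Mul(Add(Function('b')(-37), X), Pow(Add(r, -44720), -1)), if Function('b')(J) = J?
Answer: Rational(-33008, 27725) ≈ -1.1905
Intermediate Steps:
Mul(Add(Function('b')(-37), X), Pow(Add(r, -44720), -1)) = Mul(Add(-37, 33045), Pow(Add(16995, -44720), -1)) = Mul(33008, Pow(-27725, -1)) = Mul(33008, Rational(-1, 27725)) = Rational(-33008, 27725)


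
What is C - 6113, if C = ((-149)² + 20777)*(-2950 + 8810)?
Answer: 251844967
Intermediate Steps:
C = 251851080 (C = (22201 + 20777)*5860 = 42978*5860 = 251851080)
C - 6113 = 251851080 - 6113 = 251844967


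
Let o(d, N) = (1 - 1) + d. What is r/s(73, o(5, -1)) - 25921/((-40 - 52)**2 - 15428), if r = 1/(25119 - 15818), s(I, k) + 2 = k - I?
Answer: 8438189253/2267025740 ≈ 3.7221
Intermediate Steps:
o(d, N) = d (o(d, N) = 0 + d = d)
s(I, k) = -2 + k - I (s(I, k) = -2 + (k - I) = -2 + k - I)
r = 1/9301 ≈ 0.00010752
r/s(73, o(5, -1)) - 25921/((-40 - 52)**2 - 15428) = 1/(9301*(-2 + 5 - 1*73)) - 25921/((-40 - 52)**2 - 15428) = 1/(9301*(-2 + 5 - 73)) - 25921/((-92)**2 - 15428) = (1/9301)/(-70) - 25921/(8464 - 15428) = (1/9301)*(-1/70) - 25921/(-6964) = -1/651070 - 25921*(-1/6964) = -1/651070 + 25921/6964 = 8438189253/2267025740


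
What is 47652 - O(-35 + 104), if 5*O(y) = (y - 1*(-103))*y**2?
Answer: -580632/5 ≈ -1.1613e+5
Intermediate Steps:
O(y) = y**2*(103 + y)/5 (O(y) = ((y - 1*(-103))*y**2)/5 = ((y + 103)*y**2)/5 = ((103 + y)*y**2)/5 = (y**2*(103 + y))/5 = y**2*(103 + y)/5)
47652 - O(-35 + 104) = 47652 - (-35 + 104)**2*(103 + (-35 + 104))/5 = 47652 - 69**2*(103 + 69)/5 = 47652 - 4761*172/5 = 47652 - 1*818892/5 = 47652 - 818892/5 = -580632/5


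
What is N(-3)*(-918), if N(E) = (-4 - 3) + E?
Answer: 9180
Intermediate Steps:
N(E) = -7 + E
N(-3)*(-918) = (-7 - 3)*(-918) = -10*(-918) = 9180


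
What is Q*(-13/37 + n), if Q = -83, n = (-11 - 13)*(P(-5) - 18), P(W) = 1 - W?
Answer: -883369/37 ≈ -23875.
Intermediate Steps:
n = 288 (n = (-11 - 13)*((1 - 1*(-5)) - 18) = -24*((1 + 5) - 18) = -24*(6 - 18) = -24*(-12) = 288)
Q*(-13/37 + n) = -83*(-13/37 + 288) = -83*10643/37 = -883369/37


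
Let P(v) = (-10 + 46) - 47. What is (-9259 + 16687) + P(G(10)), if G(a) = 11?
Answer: 7417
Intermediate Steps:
P(v) = -11 (P(v) = 36 - 47 = -11)
(-9259 + 16687) + P(G(10)) = (-9259 + 16687) - 11 = 7428 - 11 = 7417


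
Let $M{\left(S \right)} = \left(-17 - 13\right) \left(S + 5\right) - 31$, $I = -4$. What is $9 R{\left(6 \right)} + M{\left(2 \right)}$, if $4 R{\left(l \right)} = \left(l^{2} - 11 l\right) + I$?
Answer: $- \frac{635}{2} \approx -317.5$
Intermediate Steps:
$R{\left(l \right)} = -1 - \frac{11 l}{4} + \frac{l^{2}}{4}$ ($R{\left(l \right)} = \frac{\left(l^{2} - 11 l\right) - 4}{4} = \frac{-4 + l^{2} - 11 l}{4} = -1 - \frac{11 l}{4} + \frac{l^{2}}{4}$)
$M{\left(S \right)} = -181 - 30 S$ ($M{\left(S \right)} = - 30 \left(5 + S\right) - 31 = \left(-150 - 30 S\right) - 31 = -181 - 30 S$)
$9 R{\left(6 \right)} + M{\left(2 \right)} = 9 \left(-1 - \frac{33}{2} + \frac{6^{2}}{4}\right) - 241 = 9 \left(-1 - \frac{33}{2} + \frac{1}{4} \cdot 36\right) - 241 = 9 \left(-1 - \frac{33}{2} + 9\right) - 241 = 9 \left(- \frac{17}{2}\right) - 241 = - \frac{153}{2} - 241 = - \frac{635}{2}$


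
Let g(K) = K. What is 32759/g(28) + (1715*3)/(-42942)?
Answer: 234432153/200396 ≈ 1169.8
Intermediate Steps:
32759/g(28) + (1715*3)/(-42942) = 32759/28 + (1715*3)/(-42942) = 32759*(1/28) + 5145*(-1/42942) = 32759/28 - 1715/14314 = 234432153/200396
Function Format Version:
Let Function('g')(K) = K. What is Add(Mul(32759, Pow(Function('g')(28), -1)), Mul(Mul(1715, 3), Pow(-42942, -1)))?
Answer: Rational(234432153, 200396) ≈ 1169.8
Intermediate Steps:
Add(Mul(32759, Pow(Function('g')(28), -1)), Mul(Mul(1715, 3), Pow(-42942, -1))) = Add(Mul(32759, Pow(28, -1)), Mul(Mul(1715, 3), Pow(-42942, -1))) = Add(Mul(32759, Rational(1, 28)), Mul(5145, Rational(-1, 42942))) = Add(Rational(32759, 28), Rational(-1715, 14314)) = Rational(234432153, 200396)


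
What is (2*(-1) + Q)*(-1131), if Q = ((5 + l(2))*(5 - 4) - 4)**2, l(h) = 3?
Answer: -15834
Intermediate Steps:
Q = 16 (Q = ((5 + 3)*(5 - 4) - 4)**2 = (8*1 - 4)**2 = (8 - 4)**2 = 4**2 = 16)
(2*(-1) + Q)*(-1131) = (2*(-1) + 16)*(-1131) = (-2 + 16)*(-1131) = 14*(-1131) = -15834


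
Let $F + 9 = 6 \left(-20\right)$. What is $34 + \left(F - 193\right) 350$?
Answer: $-112666$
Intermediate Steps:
$F = -129$ ($F = -9 + 6 \left(-20\right) = -9 - 120 = -129$)
$34 + \left(F - 193\right) 350 = 34 + \left(-129 - 193\right) 350 = 34 - 112700 = -112666$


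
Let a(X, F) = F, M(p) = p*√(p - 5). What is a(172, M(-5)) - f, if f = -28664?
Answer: 28664 - 5*I*√10 ≈ 28664.0 - 15.811*I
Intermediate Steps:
M(p) = p*√(-5 + p)
a(172, M(-5)) - f = -5*√(-5 - 5) - 1*(-28664) = -5*I*√10 + 28664 = 28664 - 5*I*√10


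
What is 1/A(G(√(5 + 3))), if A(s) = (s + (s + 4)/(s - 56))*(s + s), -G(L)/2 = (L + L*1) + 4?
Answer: 1471/60188 - 1965*√2/120376 ≈ 0.0013547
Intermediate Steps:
G(L) = -8 - 4*L (G(L) = -2*((L + L*1) + 4) = -2*((L + L) + 4) = -2*(2*L + 4) = -2*(4 + 2*L) = -8 - 4*L)
A(s) = 2*s*(s + (4 + s)/(-56 + s)) (A(s) = (s + (4 + s)/(-56 + s))*(2*s) = 2*s*(s + (4 + s)/(-56 + s)))
1/A(G(√(5 + 3))) = 1/(2*(-8 - 4*√(5 + 3))*(4 + (-8 - 4*√(5 + 3))² - 55*(-8 - 4*√(5 + 3)))/(-56 + (-8 - 4*√(5 + 3)))) = 1/(2*(-8 - 8*√2)*(4 + (-8 - 8*√2)² - 55*(-8 - 8*√2))/(-56 + (-8 - 8*√2))) = 1/(2*(-8 - 8*√2)*(4 + (-8 - 8*√2)² + (440 + 440*√2))/(-64 - 8*√2)) = 1/(2*(-8 - 8*√2)*(444 + (-8 - 8*√2)² + 440*√2)/(-64 - 8*√2)) = (-64 - 8*√2)/(2*(-8 - 8*√2)*(444 + (-8 - 8*√2)² + 440*√2))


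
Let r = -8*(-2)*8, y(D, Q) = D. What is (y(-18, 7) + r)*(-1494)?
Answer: -164340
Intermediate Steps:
r = 128 (r = 16*8 = 128)
(y(-18, 7) + r)*(-1494) = (-18 + 128)*(-1494) = 110*(-1494) = -164340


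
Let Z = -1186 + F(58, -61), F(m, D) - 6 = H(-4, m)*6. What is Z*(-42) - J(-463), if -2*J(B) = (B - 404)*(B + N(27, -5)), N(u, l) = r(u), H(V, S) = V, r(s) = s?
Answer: 239574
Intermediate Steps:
F(m, D) = -18 (F(m, D) = 6 - 4*6 = 6 - 24 = -18)
N(u, l) = u
Z = -1204 (Z = -1186 - 18 = -1204)
J(B) = -(-404 + B)*(27 + B)/2 (J(B) = -(B - 404)*(B + 27)/2 = -(-404 + B)*(27 + B)/2)
Z*(-42) - J(-463) = -1204*(-42) - (5454 - ½*(-463)² + (377/2)*(-463)) = 50568 - (5454 - ½*214369 - 174551/2) = 50568 - (5454 - 214369/2 - 174551/2) = 50568 - 1*(-189006) = 50568 + 189006 = 239574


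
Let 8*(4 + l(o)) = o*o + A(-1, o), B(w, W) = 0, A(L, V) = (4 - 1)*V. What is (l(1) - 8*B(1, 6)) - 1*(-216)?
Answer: 425/2 ≈ 212.50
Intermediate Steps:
A(L, V) = 3*V
l(o) = -4 + o²/8 + 3*o/8 (l(o) = -4 + (o*o + 3*o)/8 = -4 + (o² + 3*o)/8 = -4 + (o²/8 + 3*o/8) = -4 + o²/8 + 3*o/8)
(l(1) - 8*B(1, 6)) - 1*(-216) = ((-4 + (⅛)*1² + (3/8)*1) - 8*0) - 1*(-216) = ((-4 + (⅛)*1 + 3/8) + 0) + 216 = ((-4 + ⅛ + 3/8) + 0) + 216 = (-7/2 + 0) + 216 = -7/2 + 216 = 425/2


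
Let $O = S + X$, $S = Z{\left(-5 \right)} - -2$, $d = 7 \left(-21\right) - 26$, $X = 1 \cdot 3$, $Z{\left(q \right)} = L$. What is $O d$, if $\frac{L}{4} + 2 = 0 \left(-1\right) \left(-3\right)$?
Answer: $519$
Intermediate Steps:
$L = -8$ ($L = -8 + 4 \cdot 0 \left(-1\right) \left(-3\right) = -8 + 4 \cdot 0 \left(-3\right) = -8 + 4 \cdot 0 = -8 + 0 = -8$)
$Z{\left(q \right)} = -8$
$X = 3$
$d = -173$ ($d = -147 - 26 = -173$)
$S = -6$ ($S = -8 - -2 = -8 + 2 = -6$)
$O = -3$ ($O = -6 + 3 = -3$)
$O d = \left(-3\right) \left(-173\right) = 519$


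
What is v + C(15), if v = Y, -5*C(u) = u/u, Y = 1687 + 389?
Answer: 10379/5 ≈ 2075.8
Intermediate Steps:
Y = 2076
C(u) = -⅕ (C(u) = -u/(5*u) = -⅕*1 = -⅕)
v = 2076
v + C(15) = 2076 - ⅕ = 10379/5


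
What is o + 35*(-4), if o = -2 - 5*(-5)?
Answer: -117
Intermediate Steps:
o = 23 (o = -2 + 25 = 23)
o + 35*(-4) = 23 + 35*(-4) = 23 - 140 = -117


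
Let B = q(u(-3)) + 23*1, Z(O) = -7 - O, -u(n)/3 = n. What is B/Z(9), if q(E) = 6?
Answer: -29/16 ≈ -1.8125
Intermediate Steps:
u(n) = -3*n
B = 29 (B = 6 + 23*1 = 6 + 23 = 29)
B/Z(9) = 29/(-7 - 1*9) = 29/(-7 - 9) = 29/(-16) = 29*(-1/16) = -29/16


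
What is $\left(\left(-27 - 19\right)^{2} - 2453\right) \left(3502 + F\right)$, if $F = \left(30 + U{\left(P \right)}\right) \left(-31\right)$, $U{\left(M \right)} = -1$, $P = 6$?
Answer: $-877211$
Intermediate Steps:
$F = -899$ ($F = \left(30 - 1\right) \left(-31\right) = 29 \left(-31\right) = -899$)
$\left(\left(-27 - 19\right)^{2} - 2453\right) \left(3502 + F\right) = \left(\left(-27 - 19\right)^{2} - 2453\right) \left(3502 - 899\right) = \left(\left(-46\right)^{2} - 2453\right) 2603 = \left(2116 - 2453\right) 2603 = \left(-337\right) 2603 = -877211$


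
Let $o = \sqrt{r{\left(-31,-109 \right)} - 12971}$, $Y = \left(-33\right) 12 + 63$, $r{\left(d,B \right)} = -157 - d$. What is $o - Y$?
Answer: $333 + i \sqrt{13097} \approx 333.0 + 114.44 i$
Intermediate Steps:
$Y = -333$ ($Y = -396 + 63 = -333$)
$o = i \sqrt{13097}$ ($o = \sqrt{\left(-157 - -31\right) - 12971} = \sqrt{\left(-157 + 31\right) - 12971} = \sqrt{-126 - 12971} = \sqrt{-13097} = i \sqrt{13097} \approx 114.44 i$)
$o - Y = i \sqrt{13097} - -333 = i \sqrt{13097} + 333 = 333 + i \sqrt{13097}$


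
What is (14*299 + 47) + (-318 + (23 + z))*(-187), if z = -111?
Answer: 80155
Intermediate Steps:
(14*299 + 47) + (-318 + (23 + z))*(-187) = (14*299 + 47) + (-318 + (23 - 111))*(-187) = (4186 + 47) + (-318 - 88)*(-187) = 4233 - 406*(-187) = 4233 + 75922 = 80155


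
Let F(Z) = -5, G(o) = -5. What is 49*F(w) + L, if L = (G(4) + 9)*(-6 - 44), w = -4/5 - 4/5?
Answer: -445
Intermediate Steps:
w = -8/5 (w = -4*⅕ - 4*⅕ = -⅘ - ⅘ = -8/5 ≈ -1.6000)
L = -200 (L = (-5 + 9)*(-6 - 44) = 4*(-50) = -200)
49*F(w) + L = 49*(-5) - 200 = -245 - 200 = -445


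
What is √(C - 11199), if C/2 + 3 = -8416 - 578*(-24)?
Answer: I*√293 ≈ 17.117*I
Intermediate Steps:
C = 10906 (C = -6 + 2*(-8416 - 578*(-24)) = -6 + 2*(-8416 + 13872) = -6 + 2*5456 = -6 + 10912 = 10906)
√(C - 11199) = √(10906 - 11199) = √(-293) = I*√293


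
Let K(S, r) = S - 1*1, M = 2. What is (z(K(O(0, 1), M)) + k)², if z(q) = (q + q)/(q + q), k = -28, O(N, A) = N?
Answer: 729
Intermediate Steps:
K(S, r) = -1 + S (K(S, r) = S - 1 = -1 + S)
z(q) = 1 (z(q) = (2*q)/((2*q)) = (2*q)*(1/(2*q)) = 1)
(z(K(O(0, 1), M)) + k)² = (1 - 28)² = (-27)² = 729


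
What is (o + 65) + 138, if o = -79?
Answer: 124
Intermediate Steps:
(o + 65) + 138 = (-79 + 65) + 138 = -14 + 138 = 124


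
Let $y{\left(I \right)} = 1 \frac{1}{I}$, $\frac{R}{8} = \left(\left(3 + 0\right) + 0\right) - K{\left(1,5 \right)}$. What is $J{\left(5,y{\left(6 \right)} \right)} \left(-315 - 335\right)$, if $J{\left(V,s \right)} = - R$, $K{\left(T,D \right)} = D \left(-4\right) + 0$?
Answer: $119600$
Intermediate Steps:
$K{\left(T,D \right)} = - 4 D$ ($K{\left(T,D \right)} = - 4 D + 0 = - 4 D$)
$R = 184$ ($R = 8 \left(\left(\left(3 + 0\right) + 0\right) - \left(-4\right) 5\right) = 8 \left(\left(3 + 0\right) - -20\right) = 8 \left(3 + 20\right) = 8 \cdot 23 = 184$)
$y{\left(I \right)} = \frac{1}{I}$
$J{\left(V,s \right)} = -184$ ($J{\left(V,s \right)} = \left(-1\right) 184 = -184$)
$J{\left(5,y{\left(6 \right)} \right)} \left(-315 - 335\right) = - 184 \left(-315 - 335\right) = \left(-184\right) \left(-650\right) = 119600$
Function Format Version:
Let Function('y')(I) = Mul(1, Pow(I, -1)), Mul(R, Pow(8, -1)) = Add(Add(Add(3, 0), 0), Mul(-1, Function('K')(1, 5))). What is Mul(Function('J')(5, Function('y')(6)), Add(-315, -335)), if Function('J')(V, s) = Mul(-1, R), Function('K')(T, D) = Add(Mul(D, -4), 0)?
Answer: 119600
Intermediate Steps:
Function('K')(T, D) = Mul(-4, D) (Function('K')(T, D) = Add(Mul(-4, D), 0) = Mul(-4, D))
R = 184 (R = Mul(8, Add(Add(Add(3, 0), 0), Mul(-1, Mul(-4, 5)))) = Mul(8, Add(Add(3, 0), Mul(-1, -20))) = Mul(8, Add(3, 20)) = Mul(8, 23) = 184)
Function('y')(I) = Pow(I, -1)
Function('J')(V, s) = -184 (Function('J')(V, s) = Mul(-1, 184) = -184)
Mul(Function('J')(5, Function('y')(6)), Add(-315, -335)) = Mul(-184, Add(-315, -335)) = Mul(-184, -650) = 119600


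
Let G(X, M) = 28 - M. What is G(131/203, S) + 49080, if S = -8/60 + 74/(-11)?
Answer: 8103952/165 ≈ 49115.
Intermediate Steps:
S = -1132/165 (S = -8*1/60 + 74*(-1/11) = -2/15 - 74/11 = -1132/165 ≈ -6.8606)
G(131/203, S) + 49080 = (28 - 1*(-1132/165)) + 49080 = (28 + 1132/165) + 49080 = 5752/165 + 49080 = 8103952/165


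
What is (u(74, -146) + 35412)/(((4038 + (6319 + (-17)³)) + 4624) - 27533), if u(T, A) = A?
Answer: -5038/2495 ≈ -2.0192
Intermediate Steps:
(u(74, -146) + 35412)/(((4038 + (6319 + (-17)³)) + 4624) - 27533) = (-146 + 35412)/(((4038 + (6319 + (-17)³)) + 4624) - 27533) = 35266/(((4038 + (6319 - 4913)) + 4624) - 27533) = 35266/(((4038 + 1406) + 4624) - 27533) = 35266/((5444 + 4624) - 27533) = 35266/(10068 - 27533) = 35266/(-17465) = 35266*(-1/17465) = -5038/2495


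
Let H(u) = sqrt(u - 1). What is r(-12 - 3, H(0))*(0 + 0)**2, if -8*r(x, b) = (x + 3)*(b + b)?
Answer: 0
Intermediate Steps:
H(u) = sqrt(-1 + u)
r(x, b) = -b*(3 + x)/4 (r(x, b) = -(x + 3)*(b + b)/8 = -(3 + x)*2*b/8 = -b*(3 + x)/4)
r(-12 - 3, H(0))*(0 + 0)**2 = (-sqrt(-1 + 0)*(3 + (-12 - 3))/4)*(0 + 0)**2 = -sqrt(-1)*(3 - 15)/4*0**2 = -1/4*I*(-12)*0 = (3*I)*0 = 0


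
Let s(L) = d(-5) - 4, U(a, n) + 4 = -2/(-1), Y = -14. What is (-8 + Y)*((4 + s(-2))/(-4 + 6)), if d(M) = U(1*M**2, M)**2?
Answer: -44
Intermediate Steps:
U(a, n) = -2 (U(a, n) = -4 - 2/(-1) = -4 - 2*(-1) = -4 + 2 = -2)
d(M) = 4 (d(M) = (-2)**2 = 4)
s(L) = 0 (s(L) = 4 - 4 = 0)
(-8 + Y)*((4 + s(-2))/(-4 + 6)) = (-8 - 14)*((4 + 0)/(-4 + 6)) = -88/2 = -22*2 = -44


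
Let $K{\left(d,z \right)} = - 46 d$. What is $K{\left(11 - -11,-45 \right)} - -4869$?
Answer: $3857$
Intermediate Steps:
$K{\left(11 - -11,-45 \right)} - -4869 = - 46 \left(11 - -11\right) - -4869 = - 46 \left(11 + 11\right) + 4869 = \left(-46\right) 22 + 4869 = -1012 + 4869 = 3857$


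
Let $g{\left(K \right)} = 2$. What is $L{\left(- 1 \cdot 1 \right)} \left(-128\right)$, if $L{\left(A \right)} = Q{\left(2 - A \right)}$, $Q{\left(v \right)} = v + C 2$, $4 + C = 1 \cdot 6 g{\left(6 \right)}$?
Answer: $-2432$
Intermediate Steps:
$C = 8$ ($C = -4 + 1 \cdot 6 \cdot 2 = -4 + 6 \cdot 2 = -4 + 12 = 8$)
$Q{\left(v \right)} = 16 + v$ ($Q{\left(v \right)} = v + 8 \cdot 2 = v + 16 = 16 + v$)
$L{\left(A \right)} = 18 - A$ ($L{\left(A \right)} = 16 - \left(-2 + A\right) = 18 - A$)
$L{\left(- 1 \cdot 1 \right)} \left(-128\right) = \left(18 - - 1 \cdot 1\right) \left(-128\right) = \left(18 - \left(-1\right) 1\right) \left(-128\right) = \left(18 - -1\right) \left(-128\right) = \left(18 + 1\right) \left(-128\right) = 19 \left(-128\right) = -2432$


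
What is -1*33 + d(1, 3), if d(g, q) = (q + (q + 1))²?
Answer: 16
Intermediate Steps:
d(g, q) = (1 + 2*q)² (d(g, q) = (q + (1 + q))² = (1 + 2*q)²)
-1*33 + d(1, 3) = -1*33 + (1 + 2*3)² = -33 + (1 + 6)² = -33 + 7² = -33 + 49 = 16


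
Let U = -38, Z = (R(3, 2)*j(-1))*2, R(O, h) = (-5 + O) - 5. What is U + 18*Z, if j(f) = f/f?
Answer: -290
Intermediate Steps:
R(O, h) = -10 + O
j(f) = 1
Z = -14 (Z = ((-10 + 3)*1)*2 = -7*1*2 = -7*2 = -14)
U + 18*Z = -38 + 18*(-14) = -38 - 252 = -290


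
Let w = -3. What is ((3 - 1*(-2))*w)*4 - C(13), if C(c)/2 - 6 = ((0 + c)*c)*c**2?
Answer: -57194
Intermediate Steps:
C(c) = 12 + 2*c**4 (C(c) = 12 + 2*(((0 + c)*c)*c**2) = 12 + 2*((c*c)*c**2) = 12 + 2*(c**2*c**2) = 12 + 2*c**4)
((3 - 1*(-2))*w)*4 - C(13) = ((3 - 1*(-2))*(-3))*4 - (12 + 2*13**4) = ((3 + 2)*(-3))*4 - (12 + 2*28561) = (5*(-3))*4 - (12 + 57122) = -15*4 - 1*57134 = -60 - 57134 = -57194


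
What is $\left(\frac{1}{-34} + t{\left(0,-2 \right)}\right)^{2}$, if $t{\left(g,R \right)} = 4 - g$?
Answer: $\frac{18225}{1156} \approx 15.766$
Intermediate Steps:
$\left(\frac{1}{-34} + t{\left(0,-2 \right)}\right)^{2} = \left(\frac{1}{-34} + \left(4 - 0\right)\right)^{2} = \left(- \frac{1}{34} + \left(4 + 0\right)\right)^{2} = \left(- \frac{1}{34} + 4\right)^{2} = \left(\frac{135}{34}\right)^{2} = \frac{18225}{1156}$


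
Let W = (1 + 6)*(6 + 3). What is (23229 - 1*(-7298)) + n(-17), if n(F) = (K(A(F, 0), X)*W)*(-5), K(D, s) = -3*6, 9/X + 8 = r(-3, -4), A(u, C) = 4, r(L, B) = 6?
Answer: 36197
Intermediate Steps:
W = 63 (W = 7*9 = 63)
X = -9/2 (X = 9/(-8 + 6) = 9/(-2) = 9*(-1/2) = -9/2 ≈ -4.5000)
K(D, s) = -18
n(F) = 5670 (n(F) = -18*63*(-5) = -1134*(-5) = 5670)
(23229 - 1*(-7298)) + n(-17) = (23229 - 1*(-7298)) + 5670 = (23229 + 7298) + 5670 = 30527 + 5670 = 36197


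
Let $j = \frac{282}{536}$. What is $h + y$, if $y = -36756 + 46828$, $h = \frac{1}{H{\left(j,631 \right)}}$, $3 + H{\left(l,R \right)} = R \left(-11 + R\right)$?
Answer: $\frac{3940337625}{391217} \approx 10072.0$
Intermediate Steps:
$j = \frac{141}{268}$ ($j = 282 \cdot \frac{1}{536} = \frac{141}{268} \approx 0.52612$)
$H{\left(l,R \right)} = -3 + R \left(-11 + R\right)$
$h = \frac{1}{391217}$ ($h = \frac{1}{-3 + 631^{2} - 6941} = \frac{1}{-3 + 398161 - 6941} = \frac{1}{391217} \approx 2.5561 \cdot 10^{-6}$)
$y = 10072$
$h + y = \frac{1}{391217} + 10072 = \frac{3940337625}{391217}$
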